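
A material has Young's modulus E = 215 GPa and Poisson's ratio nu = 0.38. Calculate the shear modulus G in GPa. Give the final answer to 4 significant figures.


G = E / (2*(1+nu))
G = 215 / (2*(1+0.38))
G = 77.9 GPa


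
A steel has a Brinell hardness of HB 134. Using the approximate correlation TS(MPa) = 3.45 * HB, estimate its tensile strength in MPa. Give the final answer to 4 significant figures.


TS (MPa) = 3.45 * HB
TS = 3.45 * 134
TS = 462.3 MPa


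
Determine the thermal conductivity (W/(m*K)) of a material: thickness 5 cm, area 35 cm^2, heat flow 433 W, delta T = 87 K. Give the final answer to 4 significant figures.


k = Q*L / (A*dT)
L = 0.05 m, A = 3.5e-03 m^2
k = 433 * 0.05 / (3.5e-03 * 87)
k = 71.1 W/(m*K)


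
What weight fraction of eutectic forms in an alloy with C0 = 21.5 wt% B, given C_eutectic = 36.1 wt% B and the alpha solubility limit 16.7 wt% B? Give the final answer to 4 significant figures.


f_primary = (C_e - C0) / (C_e - C_alpha_max)
f_primary = (36.1 - 21.5) / (36.1 - 16.7)
f_primary = 0.752577
f_eutectic = 1 - 0.752577 = 0.2474


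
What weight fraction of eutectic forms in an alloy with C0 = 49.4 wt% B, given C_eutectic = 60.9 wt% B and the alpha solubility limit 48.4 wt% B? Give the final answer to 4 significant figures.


f_primary = (C_e - C0) / (C_e - C_alpha_max)
f_primary = (60.9 - 49.4) / (60.9 - 48.4)
f_primary = 0.92
f_eutectic = 1 - 0.92 = 0.08


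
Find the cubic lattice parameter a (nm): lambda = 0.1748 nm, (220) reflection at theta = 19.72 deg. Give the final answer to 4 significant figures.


d = lambda / (2*sin(theta))
d = 0.1748 / (2*sin(19.72 deg))
d = 0.259021 nm
a = d * sqrt(h^2+k^2+l^2) = 0.259021 * sqrt(8)
a = 0.7326 nm


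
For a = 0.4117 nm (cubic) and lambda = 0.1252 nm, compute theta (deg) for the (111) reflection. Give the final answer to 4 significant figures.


d = a / sqrt(h^2+k^2+l^2)
d = 0.4117 / sqrt(3) = 0.237695 nm
lambda = 2*d*sin(theta)  =>  sin(theta) = lambda / (2*d)
sin(theta) = 0.1252 / (2 * 0.237695) = 0.263363
theta = 15.27 deg


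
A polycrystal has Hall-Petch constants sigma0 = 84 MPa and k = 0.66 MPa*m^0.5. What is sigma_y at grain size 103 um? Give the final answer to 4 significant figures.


sigma_y = sigma0 + k / sqrt(d)
d = 103 um = 1.03e-04 m
sigma_y = 84 + 0.66 / sqrt(1.03e-04)
sigma_y = 149 MPa


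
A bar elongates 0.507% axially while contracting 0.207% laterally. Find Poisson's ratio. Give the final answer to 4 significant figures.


nu = -epsilon_lat / epsilon_axial
Lateral strain is contraction (negative), so using magnitudes:
nu = 0.207 / 0.507
nu = 0.4083


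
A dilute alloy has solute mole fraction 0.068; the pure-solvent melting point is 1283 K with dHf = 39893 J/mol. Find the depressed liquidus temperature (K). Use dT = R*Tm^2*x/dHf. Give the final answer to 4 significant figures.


dT = R*Tm^2*x / dHf
dT = 8.314 * 1283^2 * 0.068 / 39893
dT = 23.3279 K
T_new = 1283 - 23.3279 = 1260 K


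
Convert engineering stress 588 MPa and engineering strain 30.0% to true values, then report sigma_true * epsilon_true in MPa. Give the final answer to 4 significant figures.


sigma_true = sigma_eng * (1 + epsilon_eng)
sigma_true = 588 * (1 + 0.3) = 764.4 MPa
epsilon_true = ln(1 + epsilon_eng)
epsilon_true = ln(1 + 0.3) = 0.262364
sigma_true * epsilon_true = 764.4 * 0.262364 = 200.6 MPa


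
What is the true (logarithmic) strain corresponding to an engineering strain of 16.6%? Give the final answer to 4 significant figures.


epsilon_true = ln(1 + epsilon_eng)
epsilon_true = ln(1 + 0.166)
epsilon_true = 0.1536


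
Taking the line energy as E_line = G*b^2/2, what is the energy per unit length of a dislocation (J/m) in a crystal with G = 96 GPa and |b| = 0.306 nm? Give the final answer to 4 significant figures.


E = G*b^2/2
b = 0.306 nm = 3.06e-10 m
G = 96 GPa = 9.6e+10 Pa
E = 0.5 * 9.6e+10 * (3.06e-10)^2
E = 4.495e-09 J/m


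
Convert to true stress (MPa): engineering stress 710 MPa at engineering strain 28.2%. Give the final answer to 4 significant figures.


sigma_true = sigma_eng * (1 + epsilon_eng)
sigma_true = 710 * (1 + 0.282)
sigma_true = 910.2 MPa


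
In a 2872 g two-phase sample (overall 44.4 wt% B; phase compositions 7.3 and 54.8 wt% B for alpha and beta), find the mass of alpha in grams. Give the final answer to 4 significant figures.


f_alpha = (C_beta - C0) / (C_beta - C_alpha)
f_alpha = (54.8 - 44.4) / (54.8 - 7.3) = 0.218947
m_alpha = f_alpha * m_total = 0.218947 * 2872 = 628.8 g


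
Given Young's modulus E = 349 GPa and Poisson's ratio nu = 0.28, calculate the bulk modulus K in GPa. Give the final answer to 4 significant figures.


K = E / (3*(1-2*nu))
K = 349 / (3*(1-2*0.28))
K = 264.4 GPa


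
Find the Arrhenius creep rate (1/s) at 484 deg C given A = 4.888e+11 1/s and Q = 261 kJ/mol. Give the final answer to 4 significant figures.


rate = A * exp(-Q / (R*T))
T = 484 + 273.15 = 757.15 K
rate = 4.888e+11 * exp(-261e3 / (8.314 * 757.15))
rate = 4.814e-07 1/s


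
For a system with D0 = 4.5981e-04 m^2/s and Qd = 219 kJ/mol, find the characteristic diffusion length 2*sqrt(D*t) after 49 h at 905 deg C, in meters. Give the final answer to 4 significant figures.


Step 1: D = D0 * exp(-Qd/(R*T))
T = 1178.15 K
D = 4.5981e-04 * exp(-219e3 / (8.314 * 1178.15)) = 8.96623e-14 m^2/s
Step 2: L = 2*sqrt(D*t)
t = 49 h = 176400 s
L = 2*sqrt(8.96623e-14 * 176400) = 2.515e-04 m


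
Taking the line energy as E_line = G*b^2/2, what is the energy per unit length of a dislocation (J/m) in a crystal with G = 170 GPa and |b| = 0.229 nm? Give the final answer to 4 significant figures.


E = G*b^2/2
b = 0.229 nm = 2.29e-10 m
G = 170 GPa = 1.7e+11 Pa
E = 0.5 * 1.7e+11 * (2.29e-10)^2
E = 4.457e-09 J/m


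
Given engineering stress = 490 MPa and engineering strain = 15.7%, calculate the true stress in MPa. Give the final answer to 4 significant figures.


sigma_true = sigma_eng * (1 + epsilon_eng)
sigma_true = 490 * (1 + 0.157)
sigma_true = 566.9 MPa


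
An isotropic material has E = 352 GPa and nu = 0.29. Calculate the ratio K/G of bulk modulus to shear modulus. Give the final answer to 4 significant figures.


G = E / (2*(1+nu))
G = 352 / (2*(1+0.29)) = 136.434 GPa
K = E / (3*(1-2*nu))
K = 352 / (3*(1-2*0.29)) = 279.365 GPa
K/G = 279.365 / 136.434 = 2.048


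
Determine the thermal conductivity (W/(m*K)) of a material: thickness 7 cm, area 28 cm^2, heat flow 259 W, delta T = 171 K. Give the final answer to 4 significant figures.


k = Q*L / (A*dT)
L = 0.07 m, A = 2.8e-03 m^2
k = 259 * 0.07 / (2.8e-03 * 171)
k = 37.87 W/(m*K)


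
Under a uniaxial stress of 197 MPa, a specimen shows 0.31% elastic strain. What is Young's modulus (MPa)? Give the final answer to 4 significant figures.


E = sigma / epsilon
epsilon = 0.31% = 3.1e-03
E = 197 / 3.1e-03
E = 63550 MPa


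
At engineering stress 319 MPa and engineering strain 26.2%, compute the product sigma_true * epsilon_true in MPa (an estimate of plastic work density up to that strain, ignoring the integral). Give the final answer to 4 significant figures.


sigma_true = sigma_eng * (1 + epsilon_eng)
sigma_true = 319 * (1 + 0.262) = 402.578 MPa
epsilon_true = ln(1 + epsilon_eng)
epsilon_true = ln(1 + 0.262) = 0.232698
sigma_true * epsilon_true = 402.578 * 0.232698 = 93.68 MPa


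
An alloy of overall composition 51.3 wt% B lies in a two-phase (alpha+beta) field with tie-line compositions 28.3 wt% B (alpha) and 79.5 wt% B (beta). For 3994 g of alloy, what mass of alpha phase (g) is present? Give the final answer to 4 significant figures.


f_alpha = (C_beta - C0) / (C_beta - C_alpha)
f_alpha = (79.5 - 51.3) / (79.5 - 28.3) = 0.550781
m_alpha = f_alpha * m_total = 0.550781 * 3994 = 2200 g


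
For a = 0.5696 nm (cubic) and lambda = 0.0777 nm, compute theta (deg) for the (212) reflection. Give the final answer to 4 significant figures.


d = a / sqrt(h^2+k^2+l^2)
d = 0.5696 / sqrt(9) = 0.189867 nm
lambda = 2*d*sin(theta)  =>  sin(theta) = lambda / (2*d)
sin(theta) = 0.0777 / (2 * 0.189867) = 0.204617
theta = 11.81 deg


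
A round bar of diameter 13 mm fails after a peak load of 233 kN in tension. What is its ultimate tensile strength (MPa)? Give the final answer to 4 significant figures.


A0 = pi*(d/2)^2 = pi*(13/2)^2 = 132.732 mm^2
UTS = F_max / A0 = 233*1000 / 132.732
UTS = 1755 MPa


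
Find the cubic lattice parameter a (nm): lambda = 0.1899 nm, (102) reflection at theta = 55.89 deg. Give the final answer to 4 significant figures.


d = lambda / (2*sin(theta))
d = 0.1899 / (2*sin(55.89 deg))
d = 0.114679 nm
a = d * sqrt(h^2+k^2+l^2) = 0.114679 * sqrt(5)
a = 0.2564 nm


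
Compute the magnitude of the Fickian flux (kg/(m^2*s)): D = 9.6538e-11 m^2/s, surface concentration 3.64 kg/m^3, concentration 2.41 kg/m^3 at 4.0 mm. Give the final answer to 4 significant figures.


J = -D * (dC/dx) = D * (C1 - C2) / dx
J = 9.6538e-11 * (3.64 - 2.41) / 4e-03
J = 2.969e-08 kg/(m^2*s)


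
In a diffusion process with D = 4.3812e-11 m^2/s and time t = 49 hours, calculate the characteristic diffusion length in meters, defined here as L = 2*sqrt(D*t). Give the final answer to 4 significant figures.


t = 49 hr = 176400 s
Diffusion length = 2*sqrt(D*t)
= 2*sqrt(4.3812e-11 * 176400)
= 5.56e-03 m


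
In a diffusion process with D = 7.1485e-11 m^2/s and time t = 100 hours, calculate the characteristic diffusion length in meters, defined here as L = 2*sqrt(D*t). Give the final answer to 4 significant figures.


t = 100 hr = 360000 s
Diffusion length = 2*sqrt(D*t)
= 2*sqrt(7.1485e-11 * 360000)
= 0.01015 m


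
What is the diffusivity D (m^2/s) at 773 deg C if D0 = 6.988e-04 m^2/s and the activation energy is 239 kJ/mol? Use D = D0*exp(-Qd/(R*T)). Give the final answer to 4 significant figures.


D = D0 * exp(-Qd / (R*T))
T = 1046.15 K
D = 6.988e-04 * exp(-239e3 / (8.314 * 1046.15))
D = 8.139e-16 m^2/s


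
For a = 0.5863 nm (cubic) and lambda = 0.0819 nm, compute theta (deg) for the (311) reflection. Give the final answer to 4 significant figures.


d = a / sqrt(h^2+k^2+l^2)
d = 0.5863 / sqrt(11) = 0.176776 nm
lambda = 2*d*sin(theta)  =>  sin(theta) = lambda / (2*d)
sin(theta) = 0.0819 / (2 * 0.176776) = 0.231649
theta = 13.39 deg


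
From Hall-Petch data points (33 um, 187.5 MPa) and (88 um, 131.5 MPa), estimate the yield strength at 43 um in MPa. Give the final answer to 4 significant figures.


sigma_y = sigma0 + k / sqrt(d)
1/sqrt(d1) = 1/sqrt(3.3e-05) = 174.078;  1/sqrt(d2) = 106.6
k = (sigma1 - sigma2) / (1/sqrt(d1) - 1/sqrt(d2)) = (187.5 - 131.5) / (174.078 - 106.6) = 0.829909 MPa*m^0.5
sigma0 = sigma1 - k/sqrt(d1) = 187.5 - 0.829909*174.078 = 43.0314 MPa
sigma_y(d3) = 43.0314 + 0.829909 / sqrt(4.3e-05) = 169.6 MPa


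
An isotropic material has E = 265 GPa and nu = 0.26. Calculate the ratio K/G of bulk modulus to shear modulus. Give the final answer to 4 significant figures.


G = E / (2*(1+nu))
G = 265 / (2*(1+0.26)) = 105.159 GPa
K = E / (3*(1-2*nu))
K = 265 / (3*(1-2*0.26)) = 184.028 GPa
K/G = 184.028 / 105.159 = 1.75


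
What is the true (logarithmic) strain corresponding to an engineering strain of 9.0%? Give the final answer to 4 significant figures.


epsilon_true = ln(1 + epsilon_eng)
epsilon_true = ln(1 + 0.09)
epsilon_true = 0.08618


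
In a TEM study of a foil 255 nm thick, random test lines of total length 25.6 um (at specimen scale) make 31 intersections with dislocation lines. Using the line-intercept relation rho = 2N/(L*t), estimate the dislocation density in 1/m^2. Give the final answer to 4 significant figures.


rho = 2N / (L * t)
L = 25.6 um = 2.56e-05 m, t = 255 nm = 2.55e-07 m
rho = 2 * 31 / (2.56e-05 * 2.55e-07)
rho = 9.498e+12 1/m^2


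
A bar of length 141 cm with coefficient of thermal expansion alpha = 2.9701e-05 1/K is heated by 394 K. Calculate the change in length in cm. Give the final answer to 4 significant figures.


dL = L0 * alpha * dT
dL = 141 * 2.9701e-05 * 394
dL = 1.65 cm


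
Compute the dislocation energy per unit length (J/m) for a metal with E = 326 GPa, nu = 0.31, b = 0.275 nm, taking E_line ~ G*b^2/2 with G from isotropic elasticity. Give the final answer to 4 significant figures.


Step 1: G = E / (2*(1+nu))
G = 326 / (2*(1+0.31)) = 124.427 GPa = 1.24427e+11 Pa
Step 2: E_line = G*b^2/2
b = 0.275 nm = 2.75e-10 m
E_line = 0.5 * 1.24427e+11 * (2.75e-10)^2 = 4.705e-09 J/m


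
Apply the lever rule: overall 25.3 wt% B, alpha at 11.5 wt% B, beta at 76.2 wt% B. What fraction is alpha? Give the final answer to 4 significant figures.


f_alpha = (C_beta - C0) / (C_beta - C_alpha)
f_alpha = (76.2 - 25.3) / (76.2 - 11.5)
f_alpha = 0.7867


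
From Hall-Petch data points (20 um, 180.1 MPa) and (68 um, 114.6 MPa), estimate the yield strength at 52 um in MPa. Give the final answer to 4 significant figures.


sigma_y = sigma0 + k / sqrt(d)
1/sqrt(d1) = 1/sqrt(2e-05) = 223.607;  1/sqrt(d2) = 121.268
k = (sigma1 - sigma2) / (1/sqrt(d1) - 1/sqrt(d2)) = (180.1 - 114.6) / (223.607 - 121.268) = 0.64003 MPa*m^0.5
sigma0 = sigma1 - k/sqrt(d1) = 180.1 - 0.64003*223.607 = 36.985 MPa
sigma_y(d3) = 36.985 + 0.64003 / sqrt(5.2e-05) = 125.7 MPa


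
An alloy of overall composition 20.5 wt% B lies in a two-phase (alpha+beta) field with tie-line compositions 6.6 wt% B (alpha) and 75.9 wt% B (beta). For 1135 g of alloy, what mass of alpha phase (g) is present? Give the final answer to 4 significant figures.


f_alpha = (C_beta - C0) / (C_beta - C_alpha)
f_alpha = (75.9 - 20.5) / (75.9 - 6.6) = 0.799423
m_alpha = f_alpha * m_total = 0.799423 * 1135 = 907.3 g


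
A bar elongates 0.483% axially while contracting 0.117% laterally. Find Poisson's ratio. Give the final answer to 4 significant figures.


nu = -epsilon_lat / epsilon_axial
Lateral strain is contraction (negative), so using magnitudes:
nu = 0.117 / 0.483
nu = 0.2422


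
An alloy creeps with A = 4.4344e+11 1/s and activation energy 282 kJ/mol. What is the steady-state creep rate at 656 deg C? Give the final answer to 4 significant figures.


rate = A * exp(-Q / (R*T))
T = 656 + 273.15 = 929.15 K
rate = 4.4344e+11 * exp(-282e3 / (8.314 * 929.15))
rate = 6.207e-05 1/s


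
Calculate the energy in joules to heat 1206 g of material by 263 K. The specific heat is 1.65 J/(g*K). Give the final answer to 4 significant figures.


Q = m * cp * dT
Q = 1206 * 1.65 * 263
Q = 523300 J


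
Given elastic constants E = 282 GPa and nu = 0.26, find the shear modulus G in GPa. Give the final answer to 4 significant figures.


G = E / (2*(1+nu))
G = 282 / (2*(1+0.26))
G = 111.9 GPa


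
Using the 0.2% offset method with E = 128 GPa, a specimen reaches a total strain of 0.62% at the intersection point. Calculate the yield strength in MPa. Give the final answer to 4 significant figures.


Offset strain = 0.002
Elastic strain at yield = total_strain - offset = 6.2e-03 - 0.002 = 4.2e-03
sigma_y = E * elastic_strain = 128000 * 4.2e-03
sigma_y = 537.6 MPa


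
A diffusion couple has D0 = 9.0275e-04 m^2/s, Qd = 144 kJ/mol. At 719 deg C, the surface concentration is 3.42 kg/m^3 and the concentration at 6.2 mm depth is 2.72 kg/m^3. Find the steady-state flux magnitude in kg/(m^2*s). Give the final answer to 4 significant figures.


Step 1: D = D0 * exp(-Qd/(R*T))
T = 719 + 273.15 = 992.15 K
D = 9.0275e-04 * exp(-144e3 / (8.314 * 992.15)) = 2.36588e-11 m^2/s
Step 2: J = D * (C1 - C2) / dx
J = 2.36588e-11 * (3.42 - 2.72) / 6.2e-03
J = 2.671e-09 kg/(m^2*s)


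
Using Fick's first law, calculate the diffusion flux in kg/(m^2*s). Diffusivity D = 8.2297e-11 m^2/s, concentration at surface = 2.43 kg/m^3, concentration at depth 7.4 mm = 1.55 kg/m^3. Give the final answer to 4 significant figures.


J = -D * (dC/dx) = D * (C1 - C2) / dx
J = 8.2297e-11 * (2.43 - 1.55) / 7.4e-03
J = 9.787e-09 kg/(m^2*s)


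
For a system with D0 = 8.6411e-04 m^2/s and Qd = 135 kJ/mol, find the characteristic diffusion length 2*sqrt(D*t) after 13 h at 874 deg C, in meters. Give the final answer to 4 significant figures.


Step 1: D = D0 * exp(-Qd/(R*T))
T = 1147.15 K
D = 8.6411e-04 * exp(-135e3 / (8.314 * 1147.15)) = 6.15489e-10 m^2/s
Step 2: L = 2*sqrt(D*t)
t = 13 h = 46800 s
L = 2*sqrt(6.15489e-10 * 46800) = 0.01073 m


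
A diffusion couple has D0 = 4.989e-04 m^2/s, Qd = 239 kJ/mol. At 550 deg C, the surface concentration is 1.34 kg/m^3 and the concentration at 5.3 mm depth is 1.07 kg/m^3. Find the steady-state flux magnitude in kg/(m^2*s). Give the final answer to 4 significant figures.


Step 1: D = D0 * exp(-Qd/(R*T))
T = 550 + 273.15 = 823.15 K
D = 4.989e-04 * exp(-239e3 / (8.314 * 823.15)) = 3.39813e-19 m^2/s
Step 2: J = D * (C1 - C2) / dx
J = 3.39813e-19 * (1.34 - 1.07) / 5.3e-03
J = 1.731e-17 kg/(m^2*s)


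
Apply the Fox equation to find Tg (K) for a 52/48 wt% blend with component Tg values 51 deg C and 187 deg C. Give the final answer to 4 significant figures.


1/Tg = w1/Tg1 + w2/Tg2 (in Kelvin)
Tg1 = 324.15 K, Tg2 = 460.15 K
1/Tg = 0.52/324.15 + 0.48/460.15
Tg = 377.7 K


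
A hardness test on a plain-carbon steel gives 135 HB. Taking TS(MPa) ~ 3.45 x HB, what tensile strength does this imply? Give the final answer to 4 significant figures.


TS (MPa) = 3.45 * HB
TS = 3.45 * 135
TS = 465.8 MPa


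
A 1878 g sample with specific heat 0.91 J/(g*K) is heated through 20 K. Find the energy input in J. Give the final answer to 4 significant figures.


Q = m * cp * dT
Q = 1878 * 0.91 * 20
Q = 34180 J


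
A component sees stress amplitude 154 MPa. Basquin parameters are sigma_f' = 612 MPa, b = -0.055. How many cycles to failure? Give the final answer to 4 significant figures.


sigma_a = sigma_f' * (2*Nf)^b
2*Nf = (sigma_a / sigma_f')^(1/b)
2*Nf = (154 / 612)^(1/-0.055)
2*Nf = 7.85423e+10
Nf = 3.927e+10 cycles


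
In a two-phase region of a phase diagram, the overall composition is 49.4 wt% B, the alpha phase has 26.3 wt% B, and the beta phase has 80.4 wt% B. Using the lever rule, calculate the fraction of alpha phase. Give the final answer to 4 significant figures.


f_alpha = (C_beta - C0) / (C_beta - C_alpha)
f_alpha = (80.4 - 49.4) / (80.4 - 26.3)
f_alpha = 0.573


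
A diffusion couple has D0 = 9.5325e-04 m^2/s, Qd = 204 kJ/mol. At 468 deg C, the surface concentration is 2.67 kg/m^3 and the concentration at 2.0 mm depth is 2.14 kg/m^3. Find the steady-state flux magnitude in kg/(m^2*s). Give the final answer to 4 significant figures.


Step 1: D = D0 * exp(-Qd/(R*T))
T = 468 + 273.15 = 741.15 K
D = 9.5325e-04 * exp(-204e3 / (8.314 * 741.15)) = 3.99219e-18 m^2/s
Step 2: J = D * (C1 - C2) / dx
J = 3.99219e-18 * (2.67 - 2.14) / 2e-03
J = 1.058e-15 kg/(m^2*s)


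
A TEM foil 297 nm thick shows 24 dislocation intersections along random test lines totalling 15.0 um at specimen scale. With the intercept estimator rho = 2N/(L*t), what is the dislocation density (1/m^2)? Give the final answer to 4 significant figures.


rho = 2N / (L * t)
L = 15.0 um = 1.5e-05 m, t = 297 nm = 2.97e-07 m
rho = 2 * 24 / (1.5e-05 * 2.97e-07)
rho = 1.077e+13 1/m^2


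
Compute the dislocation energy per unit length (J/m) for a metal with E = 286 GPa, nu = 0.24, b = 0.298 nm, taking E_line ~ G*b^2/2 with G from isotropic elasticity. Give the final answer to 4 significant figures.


Step 1: G = E / (2*(1+nu))
G = 286 / (2*(1+0.24)) = 115.323 GPa = 1.15323e+11 Pa
Step 2: E_line = G*b^2/2
b = 0.298 nm = 2.98e-10 m
E_line = 0.5 * 1.15323e+11 * (2.98e-10)^2 = 5.121e-09 J/m


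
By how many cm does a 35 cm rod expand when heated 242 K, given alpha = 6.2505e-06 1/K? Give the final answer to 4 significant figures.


dL = L0 * alpha * dT
dL = 35 * 6.2505e-06 * 242
dL = 0.05294 cm


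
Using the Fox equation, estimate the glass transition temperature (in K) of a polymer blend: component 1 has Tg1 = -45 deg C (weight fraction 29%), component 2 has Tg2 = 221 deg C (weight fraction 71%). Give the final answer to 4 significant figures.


1/Tg = w1/Tg1 + w2/Tg2 (in Kelvin)
Tg1 = 228.15 K, Tg2 = 494.15 K
1/Tg = 0.29/228.15 + 0.71/494.15
Tg = 369.3 K


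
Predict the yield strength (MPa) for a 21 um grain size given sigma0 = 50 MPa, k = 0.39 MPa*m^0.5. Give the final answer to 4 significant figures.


sigma_y = sigma0 + k / sqrt(d)
d = 21 um = 2.1e-05 m
sigma_y = 50 + 0.39 / sqrt(2.1e-05)
sigma_y = 135.1 MPa


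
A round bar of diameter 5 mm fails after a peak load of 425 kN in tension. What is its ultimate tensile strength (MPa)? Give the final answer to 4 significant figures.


A0 = pi*(d/2)^2 = pi*(5/2)^2 = 19.635 mm^2
UTS = F_max / A0 = 425*1000 / 19.635
UTS = 21650 MPa


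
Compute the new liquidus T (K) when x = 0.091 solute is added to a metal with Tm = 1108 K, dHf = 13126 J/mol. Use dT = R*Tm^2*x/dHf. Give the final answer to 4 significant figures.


dT = R*Tm^2*x / dHf
dT = 8.314 * 1108^2 * 0.091 / 13126
dT = 70.7617 K
T_new = 1108 - 70.7617 = 1037 K


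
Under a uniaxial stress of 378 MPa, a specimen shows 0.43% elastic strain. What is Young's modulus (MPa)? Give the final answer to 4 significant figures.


E = sigma / epsilon
epsilon = 0.43% = 4.3e-03
E = 378 / 4.3e-03
E = 87910 MPa


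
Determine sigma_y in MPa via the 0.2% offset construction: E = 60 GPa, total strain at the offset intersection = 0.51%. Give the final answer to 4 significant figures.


Offset strain = 0.002
Elastic strain at yield = total_strain - offset = 5.1e-03 - 0.002 = 3.1e-03
sigma_y = E * elastic_strain = 60000 * 3.1e-03
sigma_y = 186 MPa


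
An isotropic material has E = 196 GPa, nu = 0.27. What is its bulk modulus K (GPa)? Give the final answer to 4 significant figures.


K = E / (3*(1-2*nu))
K = 196 / (3*(1-2*0.27))
K = 142 GPa


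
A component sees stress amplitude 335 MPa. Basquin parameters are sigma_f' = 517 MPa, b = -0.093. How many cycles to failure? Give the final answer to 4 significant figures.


sigma_a = sigma_f' * (2*Nf)^b
2*Nf = (sigma_a / sigma_f')^(1/b)
2*Nf = (335 / 517)^(1/-0.093)
2*Nf = 106.242
Nf = 53.12 cycles


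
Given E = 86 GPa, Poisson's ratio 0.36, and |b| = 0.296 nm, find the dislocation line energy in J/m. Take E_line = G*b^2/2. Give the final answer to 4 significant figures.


Step 1: G = E / (2*(1+nu))
G = 86 / (2*(1+0.36)) = 31.6176 GPa = 3.16176e+10 Pa
Step 2: E_line = G*b^2/2
b = 0.296 nm = 2.96e-10 m
E_line = 0.5 * 3.16176e+10 * (2.96e-10)^2 = 1.385e-09 J/m


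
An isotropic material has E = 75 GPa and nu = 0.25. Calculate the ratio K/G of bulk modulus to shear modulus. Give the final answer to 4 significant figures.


G = E / (2*(1+nu))
G = 75 / (2*(1+0.25)) = 30 GPa
K = E / (3*(1-2*nu))
K = 75 / (3*(1-2*0.25)) = 50 GPa
K/G = 50 / 30 = 1.667


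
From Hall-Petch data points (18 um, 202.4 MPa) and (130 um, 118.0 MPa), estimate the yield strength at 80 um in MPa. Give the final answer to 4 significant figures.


sigma_y = sigma0 + k / sqrt(d)
1/sqrt(d1) = 1/sqrt(1.8e-05) = 235.702;  1/sqrt(d2) = 87.7058
k = (sigma1 - sigma2) / (1/sqrt(d1) - 1/sqrt(d2)) = (202.4 - 118.0) / (235.702 - 87.7058) = 0.570284 MPa*m^0.5
sigma0 = sigma1 - k/sqrt(d1) = 202.4 - 0.570284*235.702 = 67.9828 MPa
sigma_y(d3) = 67.9828 + 0.570284 / sqrt(8e-05) = 131.7 MPa


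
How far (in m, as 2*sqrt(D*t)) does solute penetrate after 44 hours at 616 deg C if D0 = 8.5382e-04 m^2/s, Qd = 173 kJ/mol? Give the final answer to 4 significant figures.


Step 1: D = D0 * exp(-Qd/(R*T))
T = 889.15 K
D = 8.5382e-04 * exp(-173e3 / (8.314 * 889.15)) = 5.85892e-14 m^2/s
Step 2: L = 2*sqrt(D*t)
t = 44 h = 158400 s
L = 2*sqrt(5.85892e-14 * 158400) = 1.927e-04 m


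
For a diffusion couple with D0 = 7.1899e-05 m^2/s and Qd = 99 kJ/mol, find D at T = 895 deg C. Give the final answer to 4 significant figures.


D = D0 * exp(-Qd / (R*T))
T = 1168.15 K
D = 7.1899e-05 * exp(-99e3 / (8.314 * 1168.15))
D = 2.69e-09 m^2/s


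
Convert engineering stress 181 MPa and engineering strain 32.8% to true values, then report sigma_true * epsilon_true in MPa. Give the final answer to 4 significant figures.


sigma_true = sigma_eng * (1 + epsilon_eng)
sigma_true = 181 * (1 + 0.328) = 240.368 MPa
epsilon_true = ln(1 + epsilon_eng)
epsilon_true = ln(1 + 0.328) = 0.283674
sigma_true * epsilon_true = 240.368 * 0.283674 = 68.19 MPa


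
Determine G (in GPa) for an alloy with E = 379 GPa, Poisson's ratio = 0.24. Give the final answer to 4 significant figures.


G = E / (2*(1+nu))
G = 379 / (2*(1+0.24))
G = 152.8 GPa


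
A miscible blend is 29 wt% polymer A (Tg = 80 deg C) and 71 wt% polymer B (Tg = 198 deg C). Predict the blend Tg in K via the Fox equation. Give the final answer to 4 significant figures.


1/Tg = w1/Tg1 + w2/Tg2 (in Kelvin)
Tg1 = 353.15 K, Tg2 = 471.15 K
1/Tg = 0.29/353.15 + 0.71/471.15
Tg = 429.5 K


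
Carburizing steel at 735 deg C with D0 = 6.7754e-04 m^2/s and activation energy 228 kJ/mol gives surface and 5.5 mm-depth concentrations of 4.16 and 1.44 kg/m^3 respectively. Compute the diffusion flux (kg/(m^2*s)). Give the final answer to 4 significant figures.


Step 1: D = D0 * exp(-Qd/(R*T))
T = 735 + 273.15 = 1008.15 K
D = 6.7754e-04 * exp(-228e3 / (8.314 * 1008.15)) = 1.04061e-15 m^2/s
Step 2: J = D * (C1 - C2) / dx
J = 1.04061e-15 * (4.16 - 1.44) / 5.5e-03
J = 5.146e-13 kg/(m^2*s)


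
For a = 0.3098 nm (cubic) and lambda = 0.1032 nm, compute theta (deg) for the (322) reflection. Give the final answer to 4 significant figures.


d = a / sqrt(h^2+k^2+l^2)
d = 0.3098 / sqrt(17) = 0.0751375 nm
lambda = 2*d*sin(theta)  =>  sin(theta) = lambda / (2*d)
sin(theta) = 0.1032 / (2 * 0.0751375) = 0.686741
theta = 43.37 deg


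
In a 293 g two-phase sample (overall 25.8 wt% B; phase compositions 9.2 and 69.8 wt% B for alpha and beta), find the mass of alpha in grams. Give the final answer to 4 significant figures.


f_alpha = (C_beta - C0) / (C_beta - C_alpha)
f_alpha = (69.8 - 25.8) / (69.8 - 9.2) = 0.726073
m_alpha = f_alpha * m_total = 0.726073 * 293 = 212.7 g


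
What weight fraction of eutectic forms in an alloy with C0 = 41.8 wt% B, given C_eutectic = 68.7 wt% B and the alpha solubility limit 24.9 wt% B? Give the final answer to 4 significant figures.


f_primary = (C_e - C0) / (C_e - C_alpha_max)
f_primary = (68.7 - 41.8) / (68.7 - 24.9)
f_primary = 0.614155
f_eutectic = 1 - 0.614155 = 0.3858


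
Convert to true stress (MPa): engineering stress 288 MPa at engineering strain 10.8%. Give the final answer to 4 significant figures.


sigma_true = sigma_eng * (1 + epsilon_eng)
sigma_true = 288 * (1 + 0.108)
sigma_true = 319.1 MPa


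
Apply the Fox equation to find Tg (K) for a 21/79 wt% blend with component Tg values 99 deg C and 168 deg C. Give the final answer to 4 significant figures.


1/Tg = w1/Tg1 + w2/Tg2 (in Kelvin)
Tg1 = 372.15 K, Tg2 = 441.15 K
1/Tg = 0.21/372.15 + 0.79/441.15
Tg = 424.6 K


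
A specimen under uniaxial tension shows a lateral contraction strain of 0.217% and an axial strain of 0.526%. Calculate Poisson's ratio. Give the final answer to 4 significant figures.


nu = -epsilon_lat / epsilon_axial
Lateral strain is contraction (negative), so using magnitudes:
nu = 0.217 / 0.526
nu = 0.4125


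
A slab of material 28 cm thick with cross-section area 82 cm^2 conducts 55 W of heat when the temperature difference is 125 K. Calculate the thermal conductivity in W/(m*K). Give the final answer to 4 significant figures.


k = Q*L / (A*dT)
L = 0.28 m, A = 8.2e-03 m^2
k = 55 * 0.28 / (8.2e-03 * 125)
k = 15.02 W/(m*K)


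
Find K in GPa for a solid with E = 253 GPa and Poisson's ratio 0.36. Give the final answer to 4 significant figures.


K = E / (3*(1-2*nu))
K = 253 / (3*(1-2*0.36))
K = 301.2 GPa


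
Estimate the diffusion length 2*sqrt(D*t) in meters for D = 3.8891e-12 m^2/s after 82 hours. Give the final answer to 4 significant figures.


t = 82 hr = 295200 s
Diffusion length = 2*sqrt(D*t)
= 2*sqrt(3.8891e-12 * 295200)
= 2.143e-03 m


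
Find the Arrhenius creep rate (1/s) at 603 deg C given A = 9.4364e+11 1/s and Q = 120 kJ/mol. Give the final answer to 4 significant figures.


rate = A * exp(-Q / (R*T))
T = 603 + 273.15 = 876.15 K
rate = 9.4364e+11 * exp(-120e3 / (8.314 * 876.15))
rate = 66120 1/s


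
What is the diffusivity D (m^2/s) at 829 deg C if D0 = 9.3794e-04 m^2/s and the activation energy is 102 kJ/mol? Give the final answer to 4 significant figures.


D = D0 * exp(-Qd / (R*T))
T = 1102.15 K
D = 9.3794e-04 * exp(-102e3 / (8.314 * 1102.15))
D = 1.374e-08 m^2/s


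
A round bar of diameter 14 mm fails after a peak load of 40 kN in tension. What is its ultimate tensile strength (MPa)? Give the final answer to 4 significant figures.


A0 = pi*(d/2)^2 = pi*(14/2)^2 = 153.938 mm^2
UTS = F_max / A0 = 40*1000 / 153.938
UTS = 259.8 MPa


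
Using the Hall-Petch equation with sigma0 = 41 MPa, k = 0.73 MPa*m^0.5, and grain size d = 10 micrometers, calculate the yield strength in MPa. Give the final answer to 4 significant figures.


sigma_y = sigma0 + k / sqrt(d)
d = 10 um = 1e-05 m
sigma_y = 41 + 0.73 / sqrt(1e-05)
sigma_y = 271.8 MPa


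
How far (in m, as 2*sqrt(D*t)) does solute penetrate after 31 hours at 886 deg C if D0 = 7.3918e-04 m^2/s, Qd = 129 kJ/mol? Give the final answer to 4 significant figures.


Step 1: D = D0 * exp(-Qd/(R*T))
T = 1159.15 K
D = 7.3918e-04 * exp(-129e3 / (8.314 * 1159.15)) = 1.13613e-09 m^2/s
Step 2: L = 2*sqrt(D*t)
t = 31 h = 111600 s
L = 2*sqrt(1.13613e-09 * 111600) = 0.02252 m


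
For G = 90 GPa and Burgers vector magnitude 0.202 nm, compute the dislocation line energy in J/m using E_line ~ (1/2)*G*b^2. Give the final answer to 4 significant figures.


E = G*b^2/2
b = 0.202 nm = 2.02e-10 m
G = 90 GPa = 9e+10 Pa
E = 0.5 * 9e+10 * (2.02e-10)^2
E = 1.836e-09 J/m


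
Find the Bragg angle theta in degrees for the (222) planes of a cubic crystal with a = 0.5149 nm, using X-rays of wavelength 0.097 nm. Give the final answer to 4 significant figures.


d = a / sqrt(h^2+k^2+l^2)
d = 0.5149 / sqrt(12) = 0.148639 nm
lambda = 2*d*sin(theta)  =>  sin(theta) = lambda / (2*d)
sin(theta) = 0.097 / (2 * 0.148639) = 0.326294
theta = 19.04 deg


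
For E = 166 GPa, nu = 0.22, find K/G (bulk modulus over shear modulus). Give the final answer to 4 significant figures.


G = E / (2*(1+nu))
G = 166 / (2*(1+0.22)) = 68.0328 GPa
K = E / (3*(1-2*nu))
K = 166 / (3*(1-2*0.22)) = 98.8095 GPa
K/G = 98.8095 / 68.0328 = 1.452


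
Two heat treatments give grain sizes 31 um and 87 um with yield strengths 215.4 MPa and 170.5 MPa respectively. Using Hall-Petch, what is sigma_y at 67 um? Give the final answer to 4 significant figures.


sigma_y = sigma0 + k / sqrt(d)
1/sqrt(d1) = 1/sqrt(3.1e-05) = 179.605;  1/sqrt(d2) = 107.211
k = (sigma1 - sigma2) / (1/sqrt(d1) - 1/sqrt(d2)) = (215.4 - 170.5) / (179.605 - 107.211) = 0.620217 MPa*m^0.5
sigma0 = sigma1 - k/sqrt(d1) = 215.4 - 0.620217*179.605 = 104.006 MPa
sigma_y(d3) = 104.006 + 0.620217 / sqrt(6.7e-05) = 179.8 MPa


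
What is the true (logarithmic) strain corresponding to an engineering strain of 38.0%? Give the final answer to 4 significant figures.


epsilon_true = ln(1 + epsilon_eng)
epsilon_true = ln(1 + 0.38)
epsilon_true = 0.3221


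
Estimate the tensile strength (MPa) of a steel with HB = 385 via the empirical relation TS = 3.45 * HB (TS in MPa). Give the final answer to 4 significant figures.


TS (MPa) = 3.45 * HB
TS = 3.45 * 385
TS = 1328 MPa


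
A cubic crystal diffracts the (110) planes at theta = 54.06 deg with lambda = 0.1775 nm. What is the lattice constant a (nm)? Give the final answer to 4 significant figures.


d = lambda / (2*sin(theta))
d = 0.1775 / (2*sin(54.06 deg))
d = 0.109618 nm
a = d * sqrt(h^2+k^2+l^2) = 0.109618 * sqrt(2)
a = 0.155 nm


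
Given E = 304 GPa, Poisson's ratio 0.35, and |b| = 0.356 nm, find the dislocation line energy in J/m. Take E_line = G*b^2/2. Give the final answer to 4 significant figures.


Step 1: G = E / (2*(1+nu))
G = 304 / (2*(1+0.35)) = 112.593 GPa = 1.12593e+11 Pa
Step 2: E_line = G*b^2/2
b = 0.356 nm = 3.56e-10 m
E_line = 0.5 * 1.12593e+11 * (3.56e-10)^2 = 7.135e-09 J/m


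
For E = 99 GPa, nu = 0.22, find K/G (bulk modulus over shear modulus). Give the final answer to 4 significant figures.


G = E / (2*(1+nu))
G = 99 / (2*(1+0.22)) = 40.5738 GPa
K = E / (3*(1-2*nu))
K = 99 / (3*(1-2*0.22)) = 58.9286 GPa
K/G = 58.9286 / 40.5738 = 1.452


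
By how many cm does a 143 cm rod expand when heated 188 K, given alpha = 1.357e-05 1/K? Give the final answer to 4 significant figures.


dL = L0 * alpha * dT
dL = 143 * 1.357e-05 * 188
dL = 0.3648 cm


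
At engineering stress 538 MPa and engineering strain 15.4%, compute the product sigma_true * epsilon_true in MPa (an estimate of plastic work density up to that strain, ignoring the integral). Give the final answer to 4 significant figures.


sigma_true = sigma_eng * (1 + epsilon_eng)
sigma_true = 538 * (1 + 0.154) = 620.852 MPa
epsilon_true = ln(1 + epsilon_eng)
epsilon_true = ln(1 + 0.154) = 0.143234
sigma_true * epsilon_true = 620.852 * 0.143234 = 88.93 MPa


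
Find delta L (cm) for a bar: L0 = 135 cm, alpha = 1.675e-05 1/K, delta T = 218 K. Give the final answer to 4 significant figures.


dL = L0 * alpha * dT
dL = 135 * 1.675e-05 * 218
dL = 0.493 cm


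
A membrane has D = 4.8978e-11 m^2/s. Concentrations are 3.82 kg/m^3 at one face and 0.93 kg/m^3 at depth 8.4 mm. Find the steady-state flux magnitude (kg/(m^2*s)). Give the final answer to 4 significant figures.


J = -D * (dC/dx) = D * (C1 - C2) / dx
J = 4.8978e-11 * (3.82 - 0.93) / 8.4e-03
J = 1.685e-08 kg/(m^2*s)


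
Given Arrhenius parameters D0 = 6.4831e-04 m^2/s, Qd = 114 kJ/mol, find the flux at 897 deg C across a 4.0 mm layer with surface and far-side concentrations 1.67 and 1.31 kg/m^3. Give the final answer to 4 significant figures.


Step 1: D = D0 * exp(-Qd/(R*T))
T = 897 + 273.15 = 1170.15 K
D = 6.4831e-04 * exp(-114e3 / (8.314 * 1170.15)) = 5.28107e-09 m^2/s
Step 2: J = D * (C1 - C2) / dx
J = 5.28107e-09 * (1.67 - 1.31) / 4e-03
J = 4.753e-07 kg/(m^2*s)


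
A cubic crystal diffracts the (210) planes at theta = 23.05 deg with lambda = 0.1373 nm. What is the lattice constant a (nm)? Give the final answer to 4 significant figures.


d = lambda / (2*sin(theta))
d = 0.1373 / (2*sin(23.05 deg))
d = 0.175336 nm
a = d * sqrt(h^2+k^2+l^2) = 0.175336 * sqrt(5)
a = 0.3921 nm


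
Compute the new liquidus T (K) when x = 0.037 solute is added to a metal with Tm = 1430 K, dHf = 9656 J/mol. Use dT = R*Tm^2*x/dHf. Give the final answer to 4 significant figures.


dT = R*Tm^2*x / dHf
dT = 8.314 * 1430^2 * 0.037 / 9656
dT = 65.1458 K
T_new = 1430 - 65.1458 = 1365 K


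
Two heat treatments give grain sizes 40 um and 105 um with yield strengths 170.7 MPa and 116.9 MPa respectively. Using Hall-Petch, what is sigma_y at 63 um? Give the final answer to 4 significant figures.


sigma_y = sigma0 + k / sqrt(d)
1/sqrt(d1) = 1/sqrt(4e-05) = 158.114;  1/sqrt(d2) = 97.59
k = (sigma1 - sigma2) / (1/sqrt(d1) - 1/sqrt(d2)) = (170.7 - 116.9) / (158.114 - 97.59) = 0.888905 MPa*m^0.5
sigma0 = sigma1 - k/sqrt(d1) = 170.7 - 0.888905*158.114 = 30.1517 MPa
sigma_y(d3) = 30.1517 + 0.888905 / sqrt(6.3e-05) = 142.1 MPa


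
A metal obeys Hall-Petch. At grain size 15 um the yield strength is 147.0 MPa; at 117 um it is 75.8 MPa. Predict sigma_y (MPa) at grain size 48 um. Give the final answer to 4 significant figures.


sigma_y = sigma0 + k / sqrt(d)
1/sqrt(d1) = 1/sqrt(1.5e-05) = 258.199;  1/sqrt(d2) = 92.45
k = (sigma1 - sigma2) / (1/sqrt(d1) - 1/sqrt(d2)) = (147.0 - 75.8) / (258.199 - 92.45) = 0.429566 MPa*m^0.5
sigma0 = sigma1 - k/sqrt(d1) = 147.0 - 0.429566*258.199 = 36.0867 MPa
sigma_y(d3) = 36.0867 + 0.429566 / sqrt(4.8e-05) = 98.09 MPa


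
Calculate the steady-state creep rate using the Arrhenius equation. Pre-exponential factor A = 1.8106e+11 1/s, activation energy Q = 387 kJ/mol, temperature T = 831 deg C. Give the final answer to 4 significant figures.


rate = A * exp(-Q / (R*T))
T = 831 + 273.15 = 1104.15 K
rate = 1.8106e+11 * exp(-387e3 / (8.314 * 1104.15))
rate = 8.895e-08 1/s


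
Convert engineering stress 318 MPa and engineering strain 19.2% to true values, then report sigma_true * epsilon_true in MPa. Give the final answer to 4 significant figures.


sigma_true = sigma_eng * (1 + epsilon_eng)
sigma_true = 318 * (1 + 0.192) = 379.056 MPa
epsilon_true = ln(1 + epsilon_eng)
epsilon_true = ln(1 + 0.192) = 0.175633
sigma_true * epsilon_true = 379.056 * 0.175633 = 66.57 MPa


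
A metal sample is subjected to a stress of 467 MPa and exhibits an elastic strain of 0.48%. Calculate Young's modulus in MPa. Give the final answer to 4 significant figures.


E = sigma / epsilon
epsilon = 0.48% = 4.8e-03
E = 467 / 4.8e-03
E = 97290 MPa


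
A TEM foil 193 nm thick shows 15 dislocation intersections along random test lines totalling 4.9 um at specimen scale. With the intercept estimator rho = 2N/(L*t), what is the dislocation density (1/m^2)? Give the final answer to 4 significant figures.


rho = 2N / (L * t)
L = 4.9 um = 4.9e-06 m, t = 193 nm = 1.93e-07 m
rho = 2 * 15 / (4.9e-06 * 1.93e-07)
rho = 3.172e+13 1/m^2


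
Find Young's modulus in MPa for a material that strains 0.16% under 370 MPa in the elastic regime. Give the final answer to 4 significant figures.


E = sigma / epsilon
epsilon = 0.16% = 1.6e-03
E = 370 / 1.6e-03
E = 231300 MPa


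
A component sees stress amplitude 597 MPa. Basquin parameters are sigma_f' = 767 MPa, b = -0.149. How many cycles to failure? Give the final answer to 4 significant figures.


sigma_a = sigma_f' * (2*Nf)^b
2*Nf = (sigma_a / sigma_f')^(1/b)
2*Nf = (597 / 767)^(1/-0.149)
2*Nf = 5.37455
Nf = 2.687 cycles


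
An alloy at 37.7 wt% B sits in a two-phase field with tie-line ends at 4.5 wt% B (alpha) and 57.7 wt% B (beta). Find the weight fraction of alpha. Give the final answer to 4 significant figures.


f_alpha = (C_beta - C0) / (C_beta - C_alpha)
f_alpha = (57.7 - 37.7) / (57.7 - 4.5)
f_alpha = 0.3759


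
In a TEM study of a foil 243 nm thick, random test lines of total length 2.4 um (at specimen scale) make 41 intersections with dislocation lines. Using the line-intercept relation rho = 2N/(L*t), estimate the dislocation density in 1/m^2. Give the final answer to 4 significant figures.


rho = 2N / (L * t)
L = 2.4 um = 2.4e-06 m, t = 243 nm = 2.43e-07 m
rho = 2 * 41 / (2.4e-06 * 2.43e-07)
rho = 1.406e+14 1/m^2


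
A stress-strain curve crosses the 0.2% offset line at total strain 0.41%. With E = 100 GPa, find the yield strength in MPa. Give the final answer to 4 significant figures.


Offset strain = 0.002
Elastic strain at yield = total_strain - offset = 4.1e-03 - 0.002 = 2.1e-03
sigma_y = E * elastic_strain = 100000 * 2.1e-03
sigma_y = 210 MPa


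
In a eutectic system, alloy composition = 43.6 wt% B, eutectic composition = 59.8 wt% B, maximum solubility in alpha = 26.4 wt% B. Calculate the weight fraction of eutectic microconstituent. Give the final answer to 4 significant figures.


f_primary = (C_e - C0) / (C_e - C_alpha_max)
f_primary = (59.8 - 43.6) / (59.8 - 26.4)
f_primary = 0.48503
f_eutectic = 1 - 0.48503 = 0.515


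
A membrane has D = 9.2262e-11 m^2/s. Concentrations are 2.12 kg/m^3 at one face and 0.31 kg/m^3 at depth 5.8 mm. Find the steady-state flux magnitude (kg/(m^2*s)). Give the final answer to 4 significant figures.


J = -D * (dC/dx) = D * (C1 - C2) / dx
J = 9.2262e-11 * (2.12 - 0.31) / 5.8e-03
J = 2.879e-08 kg/(m^2*s)


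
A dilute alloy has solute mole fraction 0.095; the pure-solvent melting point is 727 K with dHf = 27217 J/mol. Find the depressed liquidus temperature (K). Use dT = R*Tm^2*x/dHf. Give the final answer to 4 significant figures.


dT = R*Tm^2*x / dHf
dT = 8.314 * 727^2 * 0.095 / 27217
dT = 15.3378 K
T_new = 727 - 15.3378 = 711.7 K


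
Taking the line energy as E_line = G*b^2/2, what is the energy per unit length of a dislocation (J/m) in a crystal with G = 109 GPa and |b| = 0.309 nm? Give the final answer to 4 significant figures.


E = G*b^2/2
b = 0.309 nm = 3.09e-10 m
G = 109 GPa = 1.09e+11 Pa
E = 0.5 * 1.09e+11 * (3.09e-10)^2
E = 5.204e-09 J/m
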